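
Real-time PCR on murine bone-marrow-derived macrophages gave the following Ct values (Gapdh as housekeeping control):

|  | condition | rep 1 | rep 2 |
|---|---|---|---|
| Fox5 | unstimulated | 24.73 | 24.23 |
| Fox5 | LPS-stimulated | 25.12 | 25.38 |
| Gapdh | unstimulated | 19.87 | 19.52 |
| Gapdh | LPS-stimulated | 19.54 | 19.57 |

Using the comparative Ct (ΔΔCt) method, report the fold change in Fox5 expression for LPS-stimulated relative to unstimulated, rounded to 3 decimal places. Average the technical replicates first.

Mean Ct: Fox5 unstimulated 24.480; Fox5 LPS-stimulated 25.250; Gapdh unstimulated 19.695; Gapdh LPS-stimulated 19.555
ΔCt(unstimulated) = 24.480 − 19.695 = 4.785
ΔCt(LPS-stimulated) = 25.250 − 19.555 = 5.695
ΔΔCt = 5.695 − 4.785 = 0.910
Fold change = 2^(−0.910) = 0.5322

0.532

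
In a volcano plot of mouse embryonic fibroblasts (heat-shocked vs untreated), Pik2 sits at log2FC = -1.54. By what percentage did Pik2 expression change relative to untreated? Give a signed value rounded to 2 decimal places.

Fold change = 2^(-1.54) = 0.3439
Percent change = (FC − 1) × 100% = (0.3439 − 1) × 100 = -65.61%

-65.61%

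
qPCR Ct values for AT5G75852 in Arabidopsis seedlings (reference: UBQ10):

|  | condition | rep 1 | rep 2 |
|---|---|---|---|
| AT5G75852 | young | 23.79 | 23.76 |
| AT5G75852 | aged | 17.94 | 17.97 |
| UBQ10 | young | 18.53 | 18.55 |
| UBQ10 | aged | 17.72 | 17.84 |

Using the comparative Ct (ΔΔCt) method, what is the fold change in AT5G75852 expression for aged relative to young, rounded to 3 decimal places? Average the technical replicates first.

33.359

Mean Ct: AT5G75852 young 23.775; AT5G75852 aged 17.955; UBQ10 young 18.540; UBQ10 aged 17.780
ΔCt(young) = 23.775 − 18.540 = 5.235
ΔCt(aged) = 17.955 − 17.780 = 0.175
ΔΔCt = 0.175 − 5.235 = -5.060
Fold change = 2^(−(-5.060)) = 2^5.060 = 33.3589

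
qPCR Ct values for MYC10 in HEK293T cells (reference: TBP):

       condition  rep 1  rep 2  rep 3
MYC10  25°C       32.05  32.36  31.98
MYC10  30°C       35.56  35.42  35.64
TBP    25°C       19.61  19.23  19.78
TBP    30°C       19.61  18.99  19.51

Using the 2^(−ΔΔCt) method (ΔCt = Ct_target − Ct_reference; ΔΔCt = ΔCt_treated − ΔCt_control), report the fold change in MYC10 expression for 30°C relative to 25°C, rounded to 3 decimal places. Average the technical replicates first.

0.084

Mean Ct: MYC10 25°C 32.130; MYC10 30°C 35.540; TBP 25°C 19.540; TBP 30°C 19.370
ΔCt(25°C) = 32.130 − 19.540 = 12.590
ΔCt(30°C) = 35.540 − 19.370 = 16.170
ΔΔCt = 16.170 − 12.590 = 3.580
Fold change = 2^(−3.580) = 0.0836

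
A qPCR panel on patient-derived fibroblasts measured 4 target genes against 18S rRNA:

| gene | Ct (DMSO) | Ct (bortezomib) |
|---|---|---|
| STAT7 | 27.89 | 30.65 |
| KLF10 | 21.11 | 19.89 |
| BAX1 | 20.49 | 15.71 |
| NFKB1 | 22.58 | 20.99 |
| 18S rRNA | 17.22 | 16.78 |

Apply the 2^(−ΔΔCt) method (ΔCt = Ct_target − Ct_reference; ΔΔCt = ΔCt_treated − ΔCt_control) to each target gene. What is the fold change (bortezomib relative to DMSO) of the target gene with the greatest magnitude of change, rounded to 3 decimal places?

20.252

STAT7: ΔΔCt = (30.65−16.78) − (27.89−17.22) = 13.87 − 10.67 = 3.20; fold change = 2^-3.20 = 0.109
KLF10: ΔΔCt = (19.89−16.78) − (21.11−17.22) = 3.11 − 3.89 = -0.78; fold change = 2^0.78 = 1.717
BAX1: ΔΔCt = (15.71−16.78) − (20.49−17.22) = -1.07 − 3.27 = -4.34; fold change = 2^4.34 = 20.252
NFKB1: ΔΔCt = (20.99−16.78) − (22.58−17.22) = 4.21 − 5.36 = -1.15; fold change = 2^1.15 = 2.219
BAX1 has the largest |ΔΔCt| = 4.34.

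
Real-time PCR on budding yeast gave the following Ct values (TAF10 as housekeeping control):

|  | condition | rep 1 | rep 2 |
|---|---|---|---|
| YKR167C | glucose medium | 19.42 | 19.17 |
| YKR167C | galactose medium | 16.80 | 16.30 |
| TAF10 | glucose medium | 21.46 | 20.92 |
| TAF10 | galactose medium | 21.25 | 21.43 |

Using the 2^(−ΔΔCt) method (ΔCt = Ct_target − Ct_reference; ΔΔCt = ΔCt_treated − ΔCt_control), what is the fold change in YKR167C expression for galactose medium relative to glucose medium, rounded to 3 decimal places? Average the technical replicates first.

7.438

Mean Ct: YKR167C glucose medium 19.295; YKR167C galactose medium 16.550; TAF10 glucose medium 21.190; TAF10 galactose medium 21.340
ΔCt(glucose medium) = 19.295 − 21.190 = -1.895
ΔCt(galactose medium) = 16.550 − 21.340 = -4.790
ΔΔCt = -4.790 − (-1.895) = -2.895
Fold change = 2^(−(-2.895)) = 2^2.895 = 7.4384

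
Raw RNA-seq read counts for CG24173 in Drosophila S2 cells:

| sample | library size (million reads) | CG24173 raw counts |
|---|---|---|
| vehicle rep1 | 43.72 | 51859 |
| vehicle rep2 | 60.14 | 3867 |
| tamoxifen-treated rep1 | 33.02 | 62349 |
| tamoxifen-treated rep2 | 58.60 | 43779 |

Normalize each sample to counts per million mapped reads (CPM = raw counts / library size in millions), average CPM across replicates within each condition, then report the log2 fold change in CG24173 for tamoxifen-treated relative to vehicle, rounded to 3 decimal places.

1.076

CPM(vehicle rep1) = 51859 / 43.72 = 1186.1619
CPM(vehicle rep2) = 3867 / 60.14 = 64.3000
CPM(tamoxifen-treated rep1) = 62349 / 33.02 = 1888.2193
CPM(tamoxifen-treated rep2) = 43779 / 58.60 = 747.0819
mean CPM(vehicle) = 625.2310; mean CPM(tamoxifen-treated) = 1317.6506
Fold change = 1317.6506 / 625.2310 = 2.10746
log2(2.10746) = 1.0755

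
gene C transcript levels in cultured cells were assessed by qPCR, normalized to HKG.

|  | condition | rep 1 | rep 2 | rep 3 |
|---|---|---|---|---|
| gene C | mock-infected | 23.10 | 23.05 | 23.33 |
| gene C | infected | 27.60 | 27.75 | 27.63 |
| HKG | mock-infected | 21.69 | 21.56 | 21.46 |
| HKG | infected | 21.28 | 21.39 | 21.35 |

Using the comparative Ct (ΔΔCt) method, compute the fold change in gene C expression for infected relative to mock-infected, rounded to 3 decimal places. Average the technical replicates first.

0.038

Mean Ct: gene C mock-infected 23.160; gene C infected 27.660; HKG mock-infected 21.570; HKG infected 21.340
ΔCt(mock-infected) = 23.160 − 21.570 = 1.590
ΔCt(infected) = 27.660 − 21.340 = 6.320
ΔΔCt = 6.320 − 1.590 = 4.730
Fold change = 2^(−4.730) = 0.0377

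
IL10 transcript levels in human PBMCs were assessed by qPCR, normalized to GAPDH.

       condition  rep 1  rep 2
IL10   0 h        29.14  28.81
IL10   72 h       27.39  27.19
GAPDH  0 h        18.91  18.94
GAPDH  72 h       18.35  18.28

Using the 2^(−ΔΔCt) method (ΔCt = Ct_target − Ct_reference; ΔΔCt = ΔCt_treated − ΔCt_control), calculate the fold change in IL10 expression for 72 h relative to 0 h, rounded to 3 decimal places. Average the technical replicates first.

Mean Ct: IL10 0 h 28.975; IL10 72 h 27.290; GAPDH 0 h 18.925; GAPDH 72 h 18.315
ΔCt(0 h) = 28.975 − 18.925 = 10.050
ΔCt(72 h) = 27.290 − 18.315 = 8.975
ΔΔCt = 8.975 − 10.050 = -1.075
Fold change = 2^(−(-1.075)) = 2^1.075 = 2.1067

2.107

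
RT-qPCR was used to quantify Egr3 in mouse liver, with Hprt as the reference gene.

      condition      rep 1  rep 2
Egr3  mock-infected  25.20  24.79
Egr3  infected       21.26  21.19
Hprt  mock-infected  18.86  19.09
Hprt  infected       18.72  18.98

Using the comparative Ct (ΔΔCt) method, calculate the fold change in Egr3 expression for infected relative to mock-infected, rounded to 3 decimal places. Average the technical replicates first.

Mean Ct: Egr3 mock-infected 24.995; Egr3 infected 21.225; Hprt mock-infected 18.975; Hprt infected 18.850
ΔCt(mock-infected) = 24.995 − 18.975 = 6.020
ΔCt(infected) = 21.225 − 18.850 = 2.375
ΔΔCt = 2.375 − 6.020 = -3.645
Fold change = 2^(−(-3.645)) = 2^3.645 = 12.5099

12.510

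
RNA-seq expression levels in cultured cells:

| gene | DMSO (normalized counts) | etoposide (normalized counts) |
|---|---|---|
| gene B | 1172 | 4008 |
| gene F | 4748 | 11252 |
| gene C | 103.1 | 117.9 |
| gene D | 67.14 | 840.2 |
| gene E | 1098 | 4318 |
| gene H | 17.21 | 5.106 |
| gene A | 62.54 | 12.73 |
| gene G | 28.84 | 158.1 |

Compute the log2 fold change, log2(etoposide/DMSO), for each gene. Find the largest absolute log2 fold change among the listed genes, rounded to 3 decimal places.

3.645

log2(4008/1172) = 1.774  (gene B)
log2(11252/4748) = 1.245  (gene F)
log2(117.9/103.1) = 0.194  (gene C)
log2(840.2/67.14) = 3.645  (gene D)
log2(4318/1098) = 1.975  (gene E)
log2(5.106/17.21) = -1.753  (gene H)
log2(12.73/62.54) = -2.297  (gene A)
log2(158.1/28.84) = 2.455  (gene G)
The largest magnitude belongs to gene D.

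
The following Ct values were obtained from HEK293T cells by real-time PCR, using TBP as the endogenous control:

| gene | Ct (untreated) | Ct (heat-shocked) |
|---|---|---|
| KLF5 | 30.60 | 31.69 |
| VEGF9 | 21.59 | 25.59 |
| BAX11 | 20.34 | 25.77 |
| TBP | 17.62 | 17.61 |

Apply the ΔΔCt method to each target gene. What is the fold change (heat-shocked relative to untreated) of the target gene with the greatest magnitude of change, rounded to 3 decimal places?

0.023

KLF5: ΔΔCt = (31.69−17.61) − (30.60−17.62) = 14.08 − 12.98 = 1.10; fold change = 2^-1.10 = 0.467
VEGF9: ΔΔCt = (25.59−17.61) − (21.59−17.62) = 7.98 − 3.97 = 4.01; fold change = 2^-4.01 = 0.062
BAX11: ΔΔCt = (25.77−17.61) − (20.34−17.62) = 8.16 − 2.72 = 5.44; fold change = 2^-5.44 = 0.023
BAX11 has the largest |ΔΔCt| = 5.44.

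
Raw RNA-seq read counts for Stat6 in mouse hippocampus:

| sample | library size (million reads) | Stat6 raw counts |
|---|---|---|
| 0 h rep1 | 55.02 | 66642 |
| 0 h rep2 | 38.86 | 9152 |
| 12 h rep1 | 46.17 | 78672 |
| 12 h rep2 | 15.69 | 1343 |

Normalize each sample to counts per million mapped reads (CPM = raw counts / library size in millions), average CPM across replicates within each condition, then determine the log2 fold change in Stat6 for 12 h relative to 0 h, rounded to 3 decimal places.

CPM(0 h rep1) = 66642 / 55.02 = 1211.2323
CPM(0 h rep2) = 9152 / 38.86 = 235.5121
CPM(12 h rep1) = 78672 / 46.17 = 1703.9636
CPM(12 h rep2) = 1343 / 15.69 = 85.5959
mean CPM(0 h) = 723.3722; mean CPM(12 h) = 894.7798
Fold change = 894.7798 / 723.3722 = 1.23696
log2(1.23696) = 0.3068

0.307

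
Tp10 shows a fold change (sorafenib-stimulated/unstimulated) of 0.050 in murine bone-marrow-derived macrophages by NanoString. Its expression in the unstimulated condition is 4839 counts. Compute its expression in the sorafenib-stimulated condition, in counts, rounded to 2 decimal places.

sorafenib-stimulated expression = 4839 × 0.050 = 241.95

241.95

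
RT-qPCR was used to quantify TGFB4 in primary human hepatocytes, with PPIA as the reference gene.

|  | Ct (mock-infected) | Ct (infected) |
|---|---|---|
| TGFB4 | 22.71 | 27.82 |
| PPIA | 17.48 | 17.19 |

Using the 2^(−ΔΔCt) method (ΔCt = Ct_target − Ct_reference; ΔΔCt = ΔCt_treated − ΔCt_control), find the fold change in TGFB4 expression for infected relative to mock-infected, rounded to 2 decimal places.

0.02

ΔCt(mock-infected) = 22.710 − 17.480 = 5.230
ΔCt(infected) = 27.820 − 17.190 = 10.630
ΔΔCt = 10.630 − 5.230 = 5.400
Fold change = 2^(−5.400) = 0.024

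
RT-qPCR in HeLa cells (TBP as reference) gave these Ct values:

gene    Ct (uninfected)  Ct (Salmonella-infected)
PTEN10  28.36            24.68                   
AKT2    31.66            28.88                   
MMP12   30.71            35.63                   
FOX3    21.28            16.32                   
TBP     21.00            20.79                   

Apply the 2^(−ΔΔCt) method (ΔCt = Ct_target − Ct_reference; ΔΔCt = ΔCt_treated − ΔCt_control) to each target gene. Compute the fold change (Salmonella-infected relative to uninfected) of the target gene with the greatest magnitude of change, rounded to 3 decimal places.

0.029

PTEN10: ΔΔCt = (24.68−20.79) − (28.36−21.00) = 3.89 − 7.36 = -3.47; fold change = 2^3.47 = 11.081
AKT2: ΔΔCt = (28.88−20.79) − (31.66−21.00) = 8.09 − 10.66 = -2.57; fold change = 2^2.57 = 5.938
MMP12: ΔΔCt = (35.63−20.79) − (30.71−21.00) = 14.84 − 9.71 = 5.13; fold change = 2^-5.13 = 0.029
FOX3: ΔΔCt = (16.32−20.79) − (21.28−21.00) = -4.47 − 0.28 = -4.75; fold change = 2^4.75 = 26.909
MMP12 has the largest |ΔΔCt| = 5.13.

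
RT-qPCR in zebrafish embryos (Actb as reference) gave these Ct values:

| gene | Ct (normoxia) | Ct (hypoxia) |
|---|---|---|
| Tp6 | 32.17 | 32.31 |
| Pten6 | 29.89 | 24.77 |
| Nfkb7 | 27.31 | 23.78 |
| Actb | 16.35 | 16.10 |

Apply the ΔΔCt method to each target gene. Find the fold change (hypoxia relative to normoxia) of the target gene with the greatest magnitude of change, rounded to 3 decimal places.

29.243

Tp6: ΔΔCt = (32.31−16.10) − (32.17−16.35) = 16.21 − 15.82 = 0.39; fold change = 2^-0.39 = 0.763
Pten6: ΔΔCt = (24.77−16.10) − (29.89−16.35) = 8.67 − 13.54 = -4.87; fold change = 2^4.87 = 29.243
Nfkb7: ΔΔCt = (23.78−16.10) − (27.31−16.35) = 7.68 − 10.96 = -3.28; fold change = 2^3.28 = 9.714
Pten6 has the largest |ΔΔCt| = 4.87.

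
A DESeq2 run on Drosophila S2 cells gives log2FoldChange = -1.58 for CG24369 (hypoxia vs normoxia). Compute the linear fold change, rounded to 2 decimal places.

0.33

Fold change = 2^(-1.58) = 0.334
That is, CG24369 drops to 33.4% of the normoxia level.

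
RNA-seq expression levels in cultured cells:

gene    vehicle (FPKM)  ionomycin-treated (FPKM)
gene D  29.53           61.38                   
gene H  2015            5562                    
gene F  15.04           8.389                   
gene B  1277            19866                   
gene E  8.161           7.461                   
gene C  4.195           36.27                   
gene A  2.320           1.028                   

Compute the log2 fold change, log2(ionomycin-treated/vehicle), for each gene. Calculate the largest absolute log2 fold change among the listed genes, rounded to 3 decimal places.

3.959

log2(61.38/29.53) = 1.056  (gene D)
log2(5562/2015) = 1.465  (gene H)
log2(8.389/15.04) = -0.842  (gene F)
log2(19866/1277) = 3.959  (gene B)
log2(7.461/8.161) = -0.129  (gene E)
log2(36.27/4.195) = 3.112  (gene C)
log2(1.028/2.320) = -1.174  (gene A)
The largest magnitude belongs to gene B.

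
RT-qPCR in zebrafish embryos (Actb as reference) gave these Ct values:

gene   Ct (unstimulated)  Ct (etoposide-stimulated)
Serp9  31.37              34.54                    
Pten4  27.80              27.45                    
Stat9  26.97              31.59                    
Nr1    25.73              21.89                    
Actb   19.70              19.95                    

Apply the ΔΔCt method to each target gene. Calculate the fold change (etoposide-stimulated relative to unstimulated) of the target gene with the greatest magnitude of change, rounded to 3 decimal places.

0.048

Serp9: ΔΔCt = (34.54−19.95) − (31.37−19.70) = 14.59 − 11.67 = 2.92; fold change = 2^-2.92 = 0.132
Pten4: ΔΔCt = (27.45−19.95) − (27.80−19.70) = 7.50 − 8.10 = -0.60; fold change = 2^0.60 = 1.516
Stat9: ΔΔCt = (31.59−19.95) − (26.97−19.70) = 11.64 − 7.27 = 4.37; fold change = 2^-4.37 = 0.048
Nr1: ΔΔCt = (21.89−19.95) − (25.73−19.70) = 1.94 − 6.03 = -4.09; fold change = 2^4.09 = 17.030
Stat9 has the largest |ΔΔCt| = 4.37.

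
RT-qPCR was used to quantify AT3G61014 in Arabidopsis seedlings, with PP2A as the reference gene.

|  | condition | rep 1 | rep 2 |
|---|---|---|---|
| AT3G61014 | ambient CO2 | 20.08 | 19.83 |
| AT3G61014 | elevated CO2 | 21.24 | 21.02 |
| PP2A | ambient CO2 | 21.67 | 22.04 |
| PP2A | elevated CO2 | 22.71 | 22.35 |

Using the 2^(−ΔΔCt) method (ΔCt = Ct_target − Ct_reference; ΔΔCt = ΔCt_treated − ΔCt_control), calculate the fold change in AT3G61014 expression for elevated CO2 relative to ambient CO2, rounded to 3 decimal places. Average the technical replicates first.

Mean Ct: AT3G61014 ambient CO2 19.955; AT3G61014 elevated CO2 21.130; PP2A ambient CO2 21.855; PP2A elevated CO2 22.530
ΔCt(ambient CO2) = 19.955 − 21.855 = -1.900
ΔCt(elevated CO2) = 21.130 − 22.530 = -1.400
ΔΔCt = -1.400 − (-1.900) = 0.500
Fold change = 2^(−0.500) = 0.7071

0.707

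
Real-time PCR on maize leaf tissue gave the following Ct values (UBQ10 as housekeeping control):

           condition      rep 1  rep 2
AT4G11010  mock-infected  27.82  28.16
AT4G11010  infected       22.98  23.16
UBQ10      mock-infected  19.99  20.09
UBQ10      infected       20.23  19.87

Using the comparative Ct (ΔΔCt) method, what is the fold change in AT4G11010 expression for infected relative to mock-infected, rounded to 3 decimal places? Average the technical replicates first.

Mean Ct: AT4G11010 mock-infected 27.990; AT4G11010 infected 23.070; UBQ10 mock-infected 20.040; UBQ10 infected 20.050
ΔCt(mock-infected) = 27.990 − 20.040 = 7.950
ΔCt(infected) = 23.070 − 20.050 = 3.020
ΔΔCt = 3.020 − 7.950 = -4.930
Fold change = 2^(−(-4.930)) = 2^4.930 = 30.4844

30.484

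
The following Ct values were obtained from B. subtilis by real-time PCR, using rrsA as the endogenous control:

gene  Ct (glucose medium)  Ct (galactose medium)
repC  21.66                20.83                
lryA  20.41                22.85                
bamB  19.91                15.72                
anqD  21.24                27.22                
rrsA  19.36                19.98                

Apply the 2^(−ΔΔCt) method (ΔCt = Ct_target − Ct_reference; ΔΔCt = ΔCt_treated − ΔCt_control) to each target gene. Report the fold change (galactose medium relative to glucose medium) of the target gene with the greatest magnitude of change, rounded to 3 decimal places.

0.024

repC: ΔΔCt = (20.83−19.98) − (21.66−19.36) = 0.85 − 2.30 = -1.45; fold change = 2^1.45 = 2.732
lryA: ΔΔCt = (22.85−19.98) − (20.41−19.36) = 2.87 − 1.05 = 1.82; fold change = 2^-1.82 = 0.283
bamB: ΔΔCt = (15.72−19.98) − (19.91−19.36) = -4.26 − 0.55 = -4.81; fold change = 2^4.81 = 28.051
anqD: ΔΔCt = (27.22−19.98) − (21.24−19.36) = 7.24 − 1.88 = 5.36; fold change = 2^-5.36 = 0.024
anqD has the largest |ΔΔCt| = 5.36.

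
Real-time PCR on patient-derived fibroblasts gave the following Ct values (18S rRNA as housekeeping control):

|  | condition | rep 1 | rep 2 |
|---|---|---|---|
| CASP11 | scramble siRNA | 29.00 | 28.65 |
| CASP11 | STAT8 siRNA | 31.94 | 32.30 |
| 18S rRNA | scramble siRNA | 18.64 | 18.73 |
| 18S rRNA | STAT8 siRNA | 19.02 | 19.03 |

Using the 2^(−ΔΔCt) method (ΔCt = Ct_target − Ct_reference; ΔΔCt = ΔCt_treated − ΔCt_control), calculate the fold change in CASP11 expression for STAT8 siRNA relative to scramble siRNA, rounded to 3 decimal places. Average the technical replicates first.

Mean Ct: CASP11 scramble siRNA 28.825; CASP11 STAT8 siRNA 32.120; 18S rRNA scramble siRNA 18.685; 18S rRNA STAT8 siRNA 19.025
ΔCt(scramble siRNA) = 28.825 − 18.685 = 10.140
ΔCt(STAT8 siRNA) = 32.120 − 19.025 = 13.095
ΔΔCt = 13.095 − 10.140 = 2.955
Fold change = 2^(−2.955) = 0.1290

0.129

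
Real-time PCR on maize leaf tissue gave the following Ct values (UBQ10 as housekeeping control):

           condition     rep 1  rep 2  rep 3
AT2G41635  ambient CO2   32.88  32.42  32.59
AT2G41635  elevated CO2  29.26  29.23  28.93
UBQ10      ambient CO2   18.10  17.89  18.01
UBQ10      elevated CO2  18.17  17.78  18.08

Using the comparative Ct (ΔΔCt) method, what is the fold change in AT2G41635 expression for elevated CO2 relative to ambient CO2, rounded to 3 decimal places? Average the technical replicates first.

11.314

Mean Ct: AT2G41635 ambient CO2 32.630; AT2G41635 elevated CO2 29.140; UBQ10 ambient CO2 18.000; UBQ10 elevated CO2 18.010
ΔCt(ambient CO2) = 32.630 − 18.000 = 14.630
ΔCt(elevated CO2) = 29.140 − 18.010 = 11.130
ΔΔCt = 11.130 − 14.630 = -3.500
Fold change = 2^(−(-3.500)) = 2^3.500 = 11.3137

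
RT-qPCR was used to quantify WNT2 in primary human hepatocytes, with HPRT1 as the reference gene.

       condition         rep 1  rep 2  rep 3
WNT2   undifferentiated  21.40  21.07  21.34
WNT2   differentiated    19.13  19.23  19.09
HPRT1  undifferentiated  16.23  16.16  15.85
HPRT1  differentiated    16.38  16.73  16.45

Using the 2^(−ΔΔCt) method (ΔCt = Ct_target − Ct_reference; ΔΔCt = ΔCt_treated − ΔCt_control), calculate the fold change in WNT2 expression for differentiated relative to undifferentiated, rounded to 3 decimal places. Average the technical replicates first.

Mean Ct: WNT2 undifferentiated 21.270; WNT2 differentiated 19.150; HPRT1 undifferentiated 16.080; HPRT1 differentiated 16.520
ΔCt(undifferentiated) = 21.270 − 16.080 = 5.190
ΔCt(differentiated) = 19.150 − 16.520 = 2.630
ΔΔCt = 2.630 − 5.190 = -2.560
Fold change = 2^(−(-2.560)) = 2^2.560 = 5.8971

5.897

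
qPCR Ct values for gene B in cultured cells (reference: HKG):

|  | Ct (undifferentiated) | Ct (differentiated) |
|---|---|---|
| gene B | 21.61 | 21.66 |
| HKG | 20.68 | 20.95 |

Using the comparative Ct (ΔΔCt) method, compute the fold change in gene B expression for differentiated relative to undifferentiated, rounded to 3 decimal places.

ΔCt(undifferentiated) = 21.610 − 20.680 = 0.930
ΔCt(differentiated) = 21.660 − 20.950 = 0.710
ΔΔCt = 0.710 − 0.930 = -0.220
Fold change = 2^(−(-0.220)) = 2^0.220 = 1.1647

1.165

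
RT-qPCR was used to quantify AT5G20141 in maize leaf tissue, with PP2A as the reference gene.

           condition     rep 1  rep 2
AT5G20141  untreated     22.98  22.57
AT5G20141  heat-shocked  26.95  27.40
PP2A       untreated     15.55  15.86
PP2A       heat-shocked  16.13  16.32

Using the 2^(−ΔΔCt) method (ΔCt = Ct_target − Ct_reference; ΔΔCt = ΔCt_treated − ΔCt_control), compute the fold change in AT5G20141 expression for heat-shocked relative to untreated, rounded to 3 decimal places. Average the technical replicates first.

Mean Ct: AT5G20141 untreated 22.775; AT5G20141 heat-shocked 27.175; PP2A untreated 15.705; PP2A heat-shocked 16.225
ΔCt(untreated) = 22.775 − 15.705 = 7.070
ΔCt(heat-shocked) = 27.175 − 16.225 = 10.950
ΔΔCt = 10.950 − 7.070 = 3.880
Fold change = 2^(−3.880) = 0.0679

0.068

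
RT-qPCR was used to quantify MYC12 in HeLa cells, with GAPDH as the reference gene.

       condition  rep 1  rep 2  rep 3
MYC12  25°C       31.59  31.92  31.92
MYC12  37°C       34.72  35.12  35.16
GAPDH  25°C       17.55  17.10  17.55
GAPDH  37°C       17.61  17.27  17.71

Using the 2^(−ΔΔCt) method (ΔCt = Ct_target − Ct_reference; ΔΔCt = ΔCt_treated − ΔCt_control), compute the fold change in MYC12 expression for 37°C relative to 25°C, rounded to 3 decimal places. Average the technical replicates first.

0.120

Mean Ct: MYC12 25°C 31.810; MYC12 37°C 35.000; GAPDH 25°C 17.400; GAPDH 37°C 17.530
ΔCt(25°C) = 31.810 − 17.400 = 14.410
ΔCt(37°C) = 35.000 − 17.530 = 17.470
ΔΔCt = 17.470 − 14.410 = 3.060
Fold change = 2^(−3.060) = 0.1199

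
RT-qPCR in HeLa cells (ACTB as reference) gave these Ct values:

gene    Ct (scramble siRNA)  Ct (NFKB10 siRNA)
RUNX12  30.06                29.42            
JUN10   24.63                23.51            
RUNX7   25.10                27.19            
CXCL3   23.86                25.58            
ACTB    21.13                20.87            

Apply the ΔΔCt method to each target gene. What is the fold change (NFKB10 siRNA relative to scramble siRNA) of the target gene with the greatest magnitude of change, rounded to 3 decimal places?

RUNX12: ΔΔCt = (29.42−20.87) − (30.06−21.13) = 8.55 − 8.93 = -0.38; fold change = 2^0.38 = 1.301
JUN10: ΔΔCt = (23.51−20.87) − (24.63−21.13) = 2.64 − 3.50 = -0.86; fold change = 2^0.86 = 1.815
RUNX7: ΔΔCt = (27.19−20.87) − (25.10−21.13) = 6.32 − 3.97 = 2.35; fold change = 2^-2.35 = 0.196
CXCL3: ΔΔCt = (25.58−20.87) − (23.86−21.13) = 4.71 − 2.73 = 1.98; fold change = 2^-1.98 = 0.253
RUNX7 has the largest |ΔΔCt| = 2.35.

0.196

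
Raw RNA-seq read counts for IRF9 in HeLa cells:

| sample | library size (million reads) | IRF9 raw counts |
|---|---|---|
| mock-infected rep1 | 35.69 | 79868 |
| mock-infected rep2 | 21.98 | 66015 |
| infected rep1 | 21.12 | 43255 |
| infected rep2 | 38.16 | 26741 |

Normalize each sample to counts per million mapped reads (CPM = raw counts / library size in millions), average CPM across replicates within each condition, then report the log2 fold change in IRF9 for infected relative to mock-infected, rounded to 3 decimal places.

-0.931

CPM(mock-infected rep1) = 79868 / 35.69 = 2237.8257
CPM(mock-infected rep2) = 66015 / 21.98 = 3003.4122
CPM(infected rep1) = 43255 / 21.12 = 2048.0587
CPM(infected rep2) = 26741 / 38.16 = 700.7600
mean CPM(mock-infected) = 2620.6190; mean CPM(infected) = 1374.4093
Fold change = 1374.4093 / 2620.6190 = 0.52446
log2(0.52446) = -0.9311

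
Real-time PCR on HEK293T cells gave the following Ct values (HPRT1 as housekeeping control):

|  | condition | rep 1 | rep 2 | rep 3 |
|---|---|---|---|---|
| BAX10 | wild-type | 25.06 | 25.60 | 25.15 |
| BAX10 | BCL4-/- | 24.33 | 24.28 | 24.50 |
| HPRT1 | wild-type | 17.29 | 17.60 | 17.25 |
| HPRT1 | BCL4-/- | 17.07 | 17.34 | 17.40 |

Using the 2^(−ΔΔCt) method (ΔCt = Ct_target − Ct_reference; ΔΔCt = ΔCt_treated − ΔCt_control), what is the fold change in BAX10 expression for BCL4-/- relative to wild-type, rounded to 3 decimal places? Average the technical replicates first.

Mean Ct: BAX10 wild-type 25.270; BAX10 BCL4-/- 24.370; HPRT1 wild-type 17.380; HPRT1 BCL4-/- 17.270
ΔCt(wild-type) = 25.270 − 17.380 = 7.890
ΔCt(BCL4-/-) = 24.370 − 17.270 = 7.100
ΔΔCt = 7.100 − 7.890 = -0.790
Fold change = 2^(−(-0.790)) = 2^0.790 = 1.7291

1.729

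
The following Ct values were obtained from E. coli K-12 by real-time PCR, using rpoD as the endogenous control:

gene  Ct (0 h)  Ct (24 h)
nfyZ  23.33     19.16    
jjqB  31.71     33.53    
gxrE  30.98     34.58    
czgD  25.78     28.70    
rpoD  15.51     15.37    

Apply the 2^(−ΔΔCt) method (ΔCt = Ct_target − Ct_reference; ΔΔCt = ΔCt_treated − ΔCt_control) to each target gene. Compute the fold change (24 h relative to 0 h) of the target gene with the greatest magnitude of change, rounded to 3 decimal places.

16.336

nfyZ: ΔΔCt = (19.16−15.37) − (23.33−15.51) = 3.79 − 7.82 = -4.03; fold change = 2^4.03 = 16.336
jjqB: ΔΔCt = (33.53−15.37) − (31.71−15.51) = 18.16 − 16.20 = 1.96; fold change = 2^-1.96 = 0.257
gxrE: ΔΔCt = (34.58−15.37) − (30.98−15.51) = 19.21 − 15.47 = 3.74; fold change = 2^-3.74 = 0.075
czgD: ΔΔCt = (28.70−15.37) − (25.78−15.51) = 13.33 − 10.27 = 3.06; fold change = 2^-3.06 = 0.120
nfyZ has the largest |ΔΔCt| = 4.03.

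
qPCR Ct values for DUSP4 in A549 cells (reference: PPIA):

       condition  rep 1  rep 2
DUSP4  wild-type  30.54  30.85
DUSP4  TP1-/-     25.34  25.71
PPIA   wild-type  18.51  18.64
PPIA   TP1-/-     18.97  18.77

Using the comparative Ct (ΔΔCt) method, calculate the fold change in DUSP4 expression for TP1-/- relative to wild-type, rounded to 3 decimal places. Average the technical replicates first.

44.170

Mean Ct: DUSP4 wild-type 30.695; DUSP4 TP1-/- 25.525; PPIA wild-type 18.575; PPIA TP1-/- 18.870
ΔCt(wild-type) = 30.695 − 18.575 = 12.120
ΔCt(TP1-/-) = 25.525 − 18.870 = 6.655
ΔΔCt = 6.655 − 12.120 = -5.465
Fold change = 2^(−(-5.465)) = 2^5.465 = 44.1702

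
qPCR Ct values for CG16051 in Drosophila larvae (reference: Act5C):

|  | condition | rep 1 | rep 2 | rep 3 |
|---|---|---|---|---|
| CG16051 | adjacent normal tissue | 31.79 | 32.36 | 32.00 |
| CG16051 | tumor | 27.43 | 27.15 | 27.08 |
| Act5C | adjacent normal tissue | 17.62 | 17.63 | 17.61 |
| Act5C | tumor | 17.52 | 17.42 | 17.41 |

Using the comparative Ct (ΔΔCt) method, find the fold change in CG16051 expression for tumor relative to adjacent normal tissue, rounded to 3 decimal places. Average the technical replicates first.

25.281

Mean Ct: CG16051 adjacent normal tissue 32.050; CG16051 tumor 27.220; Act5C adjacent normal tissue 17.620; Act5C tumor 17.450
ΔCt(adjacent normal tissue) = 32.050 − 17.620 = 14.430
ΔCt(tumor) = 27.220 − 17.450 = 9.770
ΔΔCt = 9.770 − 14.430 = -4.660
Fold change = 2^(−(-4.660)) = 2^4.660 = 25.2813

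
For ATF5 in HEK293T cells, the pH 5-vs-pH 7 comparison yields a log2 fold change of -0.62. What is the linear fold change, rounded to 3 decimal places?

Fold change = 2^(-0.62) = 0.6507

0.651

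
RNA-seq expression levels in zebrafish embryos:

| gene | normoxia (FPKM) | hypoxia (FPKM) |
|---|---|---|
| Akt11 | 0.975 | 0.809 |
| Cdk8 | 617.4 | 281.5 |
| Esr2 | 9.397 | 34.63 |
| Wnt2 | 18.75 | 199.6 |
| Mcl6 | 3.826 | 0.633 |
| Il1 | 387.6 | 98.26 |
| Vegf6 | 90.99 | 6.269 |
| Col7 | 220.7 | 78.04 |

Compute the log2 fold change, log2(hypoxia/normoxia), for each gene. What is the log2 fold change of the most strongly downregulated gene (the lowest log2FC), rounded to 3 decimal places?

log2(0.809/0.975) = -0.269  (Akt11)
log2(281.5/617.4) = -1.133  (Cdk8)
log2(34.63/9.397) = 1.882  (Esr2)
log2(199.6/18.75) = 3.412  (Wnt2)
log2(0.633/3.826) = -2.596  (Mcl6)
log2(98.26/387.6) = -1.980  (Il1)
log2(6.269/90.99) = -3.859  (Vegf6)
log2(78.04/220.7) = -1.500  (Col7)
Vegf6 is most strongly downregulated.

-3.859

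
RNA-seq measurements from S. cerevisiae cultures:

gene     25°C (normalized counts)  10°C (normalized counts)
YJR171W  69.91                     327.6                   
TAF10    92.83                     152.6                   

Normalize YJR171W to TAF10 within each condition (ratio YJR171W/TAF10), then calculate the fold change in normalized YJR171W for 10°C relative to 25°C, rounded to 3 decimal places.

2.851

YJR171W/TAF10 (25°C) = 69.91 / 92.83 = 0.7531
YJR171W/TAF10 (10°C) = 327.6 / 152.6 = 2.1468
Fold change = 2.1468 / 0.7531 = 2.8506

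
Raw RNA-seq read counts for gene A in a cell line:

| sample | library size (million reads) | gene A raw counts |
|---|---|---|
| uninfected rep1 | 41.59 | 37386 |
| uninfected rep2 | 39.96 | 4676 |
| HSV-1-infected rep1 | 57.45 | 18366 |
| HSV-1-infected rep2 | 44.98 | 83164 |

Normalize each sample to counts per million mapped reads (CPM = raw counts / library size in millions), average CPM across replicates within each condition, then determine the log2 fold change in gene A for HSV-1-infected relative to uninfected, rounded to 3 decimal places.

1.094

CPM(uninfected rep1) = 37386 / 41.59 = 898.9180
CPM(uninfected rep2) = 4676 / 39.96 = 117.0170
CPM(HSV-1-infected rep1) = 18366 / 57.45 = 319.6867
CPM(HSV-1-infected rep2) = 83164 / 44.98 = 1848.9106
mean CPM(uninfected) = 507.9675; mean CPM(HSV-1-infected) = 1084.2987
Fold change = 1084.2987 / 507.9675 = 2.13458
log2(2.13458) = 1.0940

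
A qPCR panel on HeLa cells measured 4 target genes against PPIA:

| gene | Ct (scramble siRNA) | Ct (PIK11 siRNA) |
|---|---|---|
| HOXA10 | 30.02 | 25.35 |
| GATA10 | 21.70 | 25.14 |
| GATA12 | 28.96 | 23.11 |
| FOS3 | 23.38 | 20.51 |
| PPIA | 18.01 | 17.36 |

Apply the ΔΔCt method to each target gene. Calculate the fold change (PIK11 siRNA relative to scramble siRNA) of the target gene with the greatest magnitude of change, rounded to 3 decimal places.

HOXA10: ΔΔCt = (25.35−17.36) − (30.02−18.01) = 7.99 − 12.01 = -4.02; fold change = 2^4.02 = 16.223
GATA10: ΔΔCt = (25.14−17.36) − (21.70−18.01) = 7.78 − 3.69 = 4.09; fold change = 2^-4.09 = 0.059
GATA12: ΔΔCt = (23.11−17.36) − (28.96−18.01) = 5.75 − 10.95 = -5.20; fold change = 2^5.20 = 36.758
FOS3: ΔΔCt = (20.51−17.36) − (23.38−18.01) = 3.15 − 5.37 = -2.22; fold change = 2^2.22 = 4.659
GATA12 has the largest |ΔΔCt| = 5.20.

36.758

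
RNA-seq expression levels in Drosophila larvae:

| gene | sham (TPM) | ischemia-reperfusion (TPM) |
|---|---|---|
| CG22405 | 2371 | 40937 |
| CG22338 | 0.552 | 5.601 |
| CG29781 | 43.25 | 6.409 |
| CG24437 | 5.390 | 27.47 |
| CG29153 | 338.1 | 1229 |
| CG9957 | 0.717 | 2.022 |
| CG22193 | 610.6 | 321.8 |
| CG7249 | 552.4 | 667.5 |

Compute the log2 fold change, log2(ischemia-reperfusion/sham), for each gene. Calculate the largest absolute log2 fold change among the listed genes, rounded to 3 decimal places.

4.110

log2(40937/2371) = 4.110  (CG22405)
log2(5.601/0.552) = 3.343  (CG22338)
log2(6.409/43.25) = -2.755  (CG29781)
log2(27.47/5.390) = 2.349  (CG24437)
log2(1229/338.1) = 1.862  (CG29153)
log2(2.022/0.717) = 1.496  (CG9957)
log2(321.8/610.6) = -0.924  (CG22193)
log2(667.5/552.4) = 0.273  (CG7249)
The largest magnitude belongs to CG22405.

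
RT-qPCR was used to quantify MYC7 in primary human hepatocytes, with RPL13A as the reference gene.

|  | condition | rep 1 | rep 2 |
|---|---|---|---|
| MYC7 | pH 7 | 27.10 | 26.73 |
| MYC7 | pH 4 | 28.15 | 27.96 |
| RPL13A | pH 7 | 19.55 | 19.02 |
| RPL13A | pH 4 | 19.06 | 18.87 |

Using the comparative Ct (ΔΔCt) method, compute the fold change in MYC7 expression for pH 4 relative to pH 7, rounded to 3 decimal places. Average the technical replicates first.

0.363

Mean Ct: MYC7 pH 7 26.915; MYC7 pH 4 28.055; RPL13A pH 7 19.285; RPL13A pH 4 18.965
ΔCt(pH 7) = 26.915 − 19.285 = 7.630
ΔCt(pH 4) = 28.055 − 18.965 = 9.090
ΔΔCt = 9.090 − 7.630 = 1.460
Fold change = 2^(−1.460) = 0.3635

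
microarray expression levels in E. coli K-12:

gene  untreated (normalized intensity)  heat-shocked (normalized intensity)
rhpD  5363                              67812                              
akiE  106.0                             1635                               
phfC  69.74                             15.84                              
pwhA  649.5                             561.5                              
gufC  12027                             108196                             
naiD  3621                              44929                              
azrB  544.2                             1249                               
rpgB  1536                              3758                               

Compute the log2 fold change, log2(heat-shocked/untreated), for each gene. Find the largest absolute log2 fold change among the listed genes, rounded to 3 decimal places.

3.947

log2(67812/5363) = 3.660  (rhpD)
log2(1635/106.0) = 3.947  (akiE)
log2(15.84/69.74) = -2.138  (phfC)
log2(561.5/649.5) = -0.210  (pwhA)
log2(108196/12027) = 3.169  (gufC)
log2(44929/3621) = 3.633  (naiD)
log2(1249/544.2) = 1.199  (azrB)
log2(3758/1536) = 1.291  (rpgB)
The largest magnitude belongs to akiE.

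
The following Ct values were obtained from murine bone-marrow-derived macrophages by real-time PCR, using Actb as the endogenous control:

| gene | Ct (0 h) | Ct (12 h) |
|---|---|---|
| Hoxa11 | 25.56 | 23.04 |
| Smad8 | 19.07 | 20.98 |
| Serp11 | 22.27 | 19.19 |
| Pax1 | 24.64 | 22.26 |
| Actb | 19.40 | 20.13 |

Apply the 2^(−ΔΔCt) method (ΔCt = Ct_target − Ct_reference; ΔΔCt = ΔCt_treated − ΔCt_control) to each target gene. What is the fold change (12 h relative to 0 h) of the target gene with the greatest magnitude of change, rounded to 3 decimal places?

Hoxa11: ΔΔCt = (23.04−20.13) − (25.56−19.40) = 2.91 − 6.16 = -3.25; fold change = 2^3.25 = 9.514
Smad8: ΔΔCt = (20.98−20.13) − (19.07−19.40) = 0.85 − (-0.33) = 1.18; fold change = 2^-1.18 = 0.441
Serp11: ΔΔCt = (19.19−20.13) − (22.27−19.40) = -0.94 − 2.87 = -3.81; fold change = 2^3.81 = 14.026
Pax1: ΔΔCt = (22.26−20.13) − (24.64−19.40) = 2.13 − 5.24 = -3.11; fold change = 2^3.11 = 8.634
Serp11 has the largest |ΔΔCt| = 3.81.

14.026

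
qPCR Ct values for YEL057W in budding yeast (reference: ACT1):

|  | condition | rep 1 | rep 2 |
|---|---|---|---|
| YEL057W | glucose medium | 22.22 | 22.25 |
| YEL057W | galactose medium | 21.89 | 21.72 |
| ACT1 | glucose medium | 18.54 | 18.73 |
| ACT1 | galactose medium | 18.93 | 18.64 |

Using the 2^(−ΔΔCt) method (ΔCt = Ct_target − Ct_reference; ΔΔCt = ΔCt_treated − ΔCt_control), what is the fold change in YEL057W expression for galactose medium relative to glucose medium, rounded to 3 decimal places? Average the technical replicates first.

Mean Ct: YEL057W glucose medium 22.235; YEL057W galactose medium 21.805; ACT1 glucose medium 18.635; ACT1 galactose medium 18.785
ΔCt(glucose medium) = 22.235 − 18.635 = 3.600
ΔCt(galactose medium) = 21.805 − 18.785 = 3.020
ΔΔCt = 3.020 − 3.600 = -0.580
Fold change = 2^(−(-0.580)) = 2^0.580 = 1.4948

1.495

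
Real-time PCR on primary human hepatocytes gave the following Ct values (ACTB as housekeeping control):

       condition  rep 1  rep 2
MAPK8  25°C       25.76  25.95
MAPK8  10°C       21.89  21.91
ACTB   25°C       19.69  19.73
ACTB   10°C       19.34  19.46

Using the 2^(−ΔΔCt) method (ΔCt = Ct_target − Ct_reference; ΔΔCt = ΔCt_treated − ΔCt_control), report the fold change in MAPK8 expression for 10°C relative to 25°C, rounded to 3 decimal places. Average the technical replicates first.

Mean Ct: MAPK8 25°C 25.855; MAPK8 10°C 21.900; ACTB 25°C 19.710; ACTB 10°C 19.400
ΔCt(25°C) = 25.855 − 19.710 = 6.145
ΔCt(10°C) = 21.900 − 19.400 = 2.500
ΔΔCt = 2.500 − 6.145 = -3.645
Fold change = 2^(−(-3.645)) = 2^3.645 = 12.5099

12.510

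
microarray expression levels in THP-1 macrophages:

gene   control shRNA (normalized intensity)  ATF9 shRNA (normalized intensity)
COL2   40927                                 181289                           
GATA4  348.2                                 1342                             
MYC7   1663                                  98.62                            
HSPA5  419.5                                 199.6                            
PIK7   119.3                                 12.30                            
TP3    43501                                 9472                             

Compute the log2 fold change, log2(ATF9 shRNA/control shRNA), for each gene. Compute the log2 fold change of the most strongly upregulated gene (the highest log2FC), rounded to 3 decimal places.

log2(181289/40927) = 2.147  (COL2)
log2(1342/348.2) = 1.946  (GATA4)
log2(98.62/1663) = -4.076  (MYC7)
log2(199.6/419.5) = -1.072  (HSPA5)
log2(12.30/119.3) = -3.278  (PIK7)
log2(9472/43501) = -2.199  (TP3)
COL2 is most strongly upregulated.

2.147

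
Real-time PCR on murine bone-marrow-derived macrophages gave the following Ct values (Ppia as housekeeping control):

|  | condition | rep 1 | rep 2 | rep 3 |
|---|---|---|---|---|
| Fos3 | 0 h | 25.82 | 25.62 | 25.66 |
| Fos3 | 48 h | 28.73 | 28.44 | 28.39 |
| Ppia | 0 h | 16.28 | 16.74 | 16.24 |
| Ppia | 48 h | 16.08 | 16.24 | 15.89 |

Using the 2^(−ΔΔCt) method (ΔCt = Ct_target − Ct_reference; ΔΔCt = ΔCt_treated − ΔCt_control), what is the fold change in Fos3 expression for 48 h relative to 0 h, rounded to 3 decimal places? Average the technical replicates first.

0.111

Mean Ct: Fos3 0 h 25.700; Fos3 48 h 28.520; Ppia 0 h 16.420; Ppia 48 h 16.070
ΔCt(0 h) = 25.700 − 16.420 = 9.280
ΔCt(48 h) = 28.520 − 16.070 = 12.450
ΔΔCt = 12.450 − 9.280 = 3.170
Fold change = 2^(−3.170) = 0.1111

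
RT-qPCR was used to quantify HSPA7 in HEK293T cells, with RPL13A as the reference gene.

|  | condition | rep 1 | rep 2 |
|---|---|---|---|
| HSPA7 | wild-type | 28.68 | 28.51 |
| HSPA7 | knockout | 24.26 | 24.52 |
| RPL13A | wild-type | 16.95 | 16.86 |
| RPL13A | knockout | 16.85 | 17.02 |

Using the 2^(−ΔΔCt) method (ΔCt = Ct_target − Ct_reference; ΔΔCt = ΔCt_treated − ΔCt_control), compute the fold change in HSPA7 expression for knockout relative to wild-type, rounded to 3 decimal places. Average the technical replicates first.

18.831

Mean Ct: HSPA7 wild-type 28.595; HSPA7 knockout 24.390; RPL13A wild-type 16.905; RPL13A knockout 16.935
ΔCt(wild-type) = 28.595 − 16.905 = 11.690
ΔCt(knockout) = 24.390 − 16.935 = 7.455
ΔΔCt = 7.455 − 11.690 = -4.235
Fold change = 2^(−(-4.235)) = 2^4.235 = 18.8305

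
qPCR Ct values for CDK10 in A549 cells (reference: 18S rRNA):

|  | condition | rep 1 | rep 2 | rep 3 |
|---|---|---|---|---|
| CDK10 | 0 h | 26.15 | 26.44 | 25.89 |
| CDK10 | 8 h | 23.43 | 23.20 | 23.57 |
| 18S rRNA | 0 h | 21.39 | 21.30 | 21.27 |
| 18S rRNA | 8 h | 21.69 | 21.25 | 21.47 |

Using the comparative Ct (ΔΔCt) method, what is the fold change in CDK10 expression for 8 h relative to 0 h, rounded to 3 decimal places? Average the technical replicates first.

Mean Ct: CDK10 0 h 26.160; CDK10 8 h 23.400; 18S rRNA 0 h 21.320; 18S rRNA 8 h 21.470
ΔCt(0 h) = 26.160 − 21.320 = 4.840
ΔCt(8 h) = 23.400 − 21.470 = 1.930
ΔΔCt = 1.930 − 4.840 = -2.910
Fold change = 2^(−(-2.910)) = 2^2.910 = 7.5162

7.516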